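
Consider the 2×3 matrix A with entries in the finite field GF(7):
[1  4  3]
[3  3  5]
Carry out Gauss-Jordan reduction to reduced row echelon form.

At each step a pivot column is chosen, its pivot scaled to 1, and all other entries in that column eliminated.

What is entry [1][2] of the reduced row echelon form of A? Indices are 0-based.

pivot(0,0)=1: scale R0 → (1, 4, 3)
  clear (1,0): R1 −= (3)R0 → (0, 5, 3)
pivot(1,1)=5: scale R1 → (0, 1, 2)
  clear (0,1): R0 −= (4)R1 → (1, 0, 2)

M[1][2] = 2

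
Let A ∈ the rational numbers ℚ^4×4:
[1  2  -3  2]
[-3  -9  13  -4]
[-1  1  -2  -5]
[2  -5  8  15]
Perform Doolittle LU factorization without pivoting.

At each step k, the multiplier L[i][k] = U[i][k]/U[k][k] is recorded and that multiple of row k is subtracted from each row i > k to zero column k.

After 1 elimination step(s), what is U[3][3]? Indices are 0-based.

U[3][3] = 11

Step 1: pivot at (0,0) is 1.
  row1 ← row1 − (-3)·row0  ⇒  L[1][0]=-3, U row1=(0, -3, 4, 2)
  row2 ← row2 − (-1)·row0  ⇒  L[2][0]=-1, U row2=(0, 3, -5, -3)
  row3 ← row3 − (2)·row0  ⇒  L[3][0]=2, U row3=(0, -9, 14, 11)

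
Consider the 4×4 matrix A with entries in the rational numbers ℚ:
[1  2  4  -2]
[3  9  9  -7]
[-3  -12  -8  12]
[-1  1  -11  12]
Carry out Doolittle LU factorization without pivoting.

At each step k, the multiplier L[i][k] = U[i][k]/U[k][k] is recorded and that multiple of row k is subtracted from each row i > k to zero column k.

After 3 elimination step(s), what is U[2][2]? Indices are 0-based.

U[2][2] = -2

Step 1: pivot at (0,0) is 1.
  row1 ← row1 − (3)·row0  ⇒  L[1][0]=3, U row1=(0, 3, -3, -1)
  row2 ← row2 − (-3)·row0  ⇒  L[2][0]=-3, U row2=(0, -6, 4, 6)
  row3 ← row3 − (-1)·row0  ⇒  L[3][0]=-1, U row3=(0, 3, -7, 10)
Step 2: pivot at (1,1) is 3.
  row2 ← row2 − (-2)·row1  ⇒  L[2][1]=-2, U row2=(0, 0, -2, 4)
  row3 ← row3 − (1)·row1  ⇒  L[3][1]=1, U row3=(0, 0, -4, 11)
Step 3: pivot at (2,2) is -2.
  row3 ← row3 − (2)·row2  ⇒  L[3][2]=2, U row3=(0, 0, 0, 3)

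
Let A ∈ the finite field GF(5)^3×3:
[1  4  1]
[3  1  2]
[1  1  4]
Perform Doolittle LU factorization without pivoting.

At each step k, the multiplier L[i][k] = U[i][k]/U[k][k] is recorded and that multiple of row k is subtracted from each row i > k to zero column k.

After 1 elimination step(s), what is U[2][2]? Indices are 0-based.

U[2][2] = 3

Step 1: pivot at (0,0) is 1.
  row1 ← row1 − (3)·row0  ⇒  L[1][0]=3, U row1=(0, 4, 4)
  row2 ← row2 − (1)·row0  ⇒  L[2][0]=1, U row2=(0, 2, 3)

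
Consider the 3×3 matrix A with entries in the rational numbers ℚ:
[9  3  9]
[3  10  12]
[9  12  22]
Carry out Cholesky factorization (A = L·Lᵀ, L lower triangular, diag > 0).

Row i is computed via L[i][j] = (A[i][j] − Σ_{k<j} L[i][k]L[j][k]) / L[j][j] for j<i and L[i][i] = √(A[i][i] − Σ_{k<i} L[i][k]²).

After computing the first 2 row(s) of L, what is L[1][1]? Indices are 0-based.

Step 1: L[0][0] = √(9) = 3.
  L[1][0] = (3) / L[0][0] = 1.
Step 2: L[1][1] = √(9) = 3.

L[1][1] = 3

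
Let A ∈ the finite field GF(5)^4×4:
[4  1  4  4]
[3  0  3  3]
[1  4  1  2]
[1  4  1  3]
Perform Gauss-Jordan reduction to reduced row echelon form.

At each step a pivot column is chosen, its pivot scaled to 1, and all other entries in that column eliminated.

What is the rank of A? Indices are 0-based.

step 1: normalize row 0 (÷4) = (1, 4, 1, 1)
  row 1: subtract 3×row0 = (0, 3, 0, 0)
  row 2: subtract 1×row0 = (0, 0, 0, 1)
  row 3: subtract 1×row0 = (0, 0, 0, 2)
step 2: normalize row 1 (÷3) = (0, 1, 0, 0)
  row 0: subtract 4×row1 = (1, 0, 1, 1)
skip col 2 (zero from row 2)
step 3: normalize row 2 (÷1) = (0, 0, 0, 1)
  row 0: subtract 1×row2 = (1, 0, 1, 0)
  row 3: subtract 2×row2 = (0, 0, 0, 0)

rank = 3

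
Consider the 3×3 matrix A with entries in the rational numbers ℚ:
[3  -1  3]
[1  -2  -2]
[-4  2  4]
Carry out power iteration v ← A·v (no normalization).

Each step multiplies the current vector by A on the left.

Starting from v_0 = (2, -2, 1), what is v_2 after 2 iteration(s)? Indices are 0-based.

v_0 = (2, -2, 1).
v_1 = A·v_0 = (11, 4, -8).
v_2 = A·v_1 = (5, 19, -68).

v_2 = (5, 19, -68)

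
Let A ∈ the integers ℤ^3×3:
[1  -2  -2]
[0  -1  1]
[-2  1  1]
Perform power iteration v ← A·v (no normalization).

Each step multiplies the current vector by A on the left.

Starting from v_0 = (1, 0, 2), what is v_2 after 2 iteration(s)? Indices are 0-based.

v_2 = (-7, -2, 8)

v_0 = (1, 0, 2).
v_1 = A·v_0 = (-3, 2, 0).
v_2 = A·v_1 = (-7, -2, 8).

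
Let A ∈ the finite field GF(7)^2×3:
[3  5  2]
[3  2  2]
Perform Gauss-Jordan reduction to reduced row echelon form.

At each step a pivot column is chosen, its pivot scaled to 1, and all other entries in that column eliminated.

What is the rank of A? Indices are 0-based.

[1] R0 /= 3  ⇒  (1, 4, 3)
     R1 -= 3·R0  ⇒  (0, 4, 0)
[2] R1 /= 4  ⇒  (0, 1, 0)
     R0 -= 4·R1  ⇒  (1, 0, 3)

rank = 2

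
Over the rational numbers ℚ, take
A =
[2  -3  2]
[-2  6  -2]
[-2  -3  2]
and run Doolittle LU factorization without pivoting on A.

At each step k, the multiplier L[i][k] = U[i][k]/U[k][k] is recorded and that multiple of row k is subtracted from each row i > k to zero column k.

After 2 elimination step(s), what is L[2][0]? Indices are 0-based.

[col 0] pivot 2
  R1 -= -1*R0 → (0, 3, 0)  (L[1][0] := -1)
  R2 -= -1*R0 → (0, -6, 4)  (L[2][0] := -1)
[col 1] pivot 3
  R2 -= -2*R1 → (0, 0, 4)  (L[2][1] := -2)

L[2][0] = -1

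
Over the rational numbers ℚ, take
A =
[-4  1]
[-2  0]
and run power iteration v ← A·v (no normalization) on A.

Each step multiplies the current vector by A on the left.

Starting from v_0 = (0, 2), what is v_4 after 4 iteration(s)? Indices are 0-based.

v_0 = (0, 2).
v_1 = A·v_0 = (2, 0).
v_2 = A·v_1 = (-8, -4).
v_3 = A·v_2 = (28, 16).
v_4 = A·v_3 = (-96, -56).

v_4 = (-96, -56)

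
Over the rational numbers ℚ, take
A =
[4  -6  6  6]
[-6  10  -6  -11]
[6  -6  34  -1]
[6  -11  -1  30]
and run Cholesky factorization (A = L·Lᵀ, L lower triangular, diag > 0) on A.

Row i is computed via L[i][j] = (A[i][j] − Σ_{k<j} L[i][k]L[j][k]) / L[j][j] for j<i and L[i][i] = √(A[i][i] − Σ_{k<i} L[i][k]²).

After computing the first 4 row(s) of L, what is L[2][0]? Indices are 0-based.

Step 1: L[0][0] = √(4) = 2.
  L[1][0] = (-6) / L[0][0] = -3.
Step 2: L[1][1] = √(1) = 1.
  L[2][0] = (6) / L[0][0] = 3.
  L[2][1] = (3) / L[1][1] = 3.
Step 3: L[2][2] = √(16) = 4.
  L[3][0] = (6) / L[0][0] = 3.
  L[3][1] = (-2) / L[1][1] = -2.
  L[3][2] = (-4) / L[2][2] = -1.
Step 4: L[3][3] = √(16) = 4.

L[2][0] = 3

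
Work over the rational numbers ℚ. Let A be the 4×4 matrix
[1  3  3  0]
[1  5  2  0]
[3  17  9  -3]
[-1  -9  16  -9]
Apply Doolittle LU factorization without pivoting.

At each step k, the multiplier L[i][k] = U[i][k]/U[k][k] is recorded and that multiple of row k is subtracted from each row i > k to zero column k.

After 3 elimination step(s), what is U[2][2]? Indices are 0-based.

k=0: U[0][0]=1
  eliminate (1,0): mult=1, new row 1: (0, 2, -1, 0); set L[1][0]=1
  eliminate (2,0): mult=3, new row 2: (0, 8, 0, -3); set L[2][0]=3
  eliminate (3,0): mult=-1, new row 3: (0, -6, 19, -9); set L[3][0]=-1
k=1: U[1][1]=2
  eliminate (2,1): mult=4, new row 2: (0, 0, 4, -3); set L[2][1]=4
  eliminate (3,1): mult=-3, new row 3: (0, 0, 16, -9); set L[3][1]=-3
k=2: U[2][2]=4
  eliminate (3,2): mult=4, new row 3: (0, 0, 0, 3); set L[3][2]=4

U[2][2] = 4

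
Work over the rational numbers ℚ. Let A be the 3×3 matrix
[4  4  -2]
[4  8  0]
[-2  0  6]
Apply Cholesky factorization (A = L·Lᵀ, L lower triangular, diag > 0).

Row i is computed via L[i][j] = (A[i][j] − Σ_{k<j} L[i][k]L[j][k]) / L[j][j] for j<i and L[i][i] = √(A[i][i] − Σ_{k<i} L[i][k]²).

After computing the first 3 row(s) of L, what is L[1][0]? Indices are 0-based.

Step 1: L[0][0] = √(4) = 2.
  L[1][0] = (4) / L[0][0] = 2.
Step 2: L[1][1] = √(4) = 2.
  L[2][0] = (-2) / L[0][0] = -1.
  L[2][1] = (2) / L[1][1] = 1.
Step 3: L[2][2] = √(4) = 2.

L[1][0] = 2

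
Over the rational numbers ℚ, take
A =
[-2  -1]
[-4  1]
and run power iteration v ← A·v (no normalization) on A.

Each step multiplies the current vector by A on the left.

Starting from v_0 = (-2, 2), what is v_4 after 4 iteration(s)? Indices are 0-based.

v_4 = (-110, -46)

v_0 = (-2, 2).
v_1 = A·v_0 = (2, 10).
v_2 = A·v_1 = (-14, 2).
v_3 = A·v_2 = (26, 58).
v_4 = A·v_3 = (-110, -46).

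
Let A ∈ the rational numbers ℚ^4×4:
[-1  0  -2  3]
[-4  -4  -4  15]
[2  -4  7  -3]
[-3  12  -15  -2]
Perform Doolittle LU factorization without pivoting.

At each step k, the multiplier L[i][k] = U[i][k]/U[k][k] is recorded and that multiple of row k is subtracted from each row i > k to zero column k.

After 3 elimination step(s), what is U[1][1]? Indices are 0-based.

U[1][1] = -4

k=0: U[0][0]=-1
  eliminate (1,0): mult=4, new row 1: (0, -4, 4, 3); set L[1][0]=4
  eliminate (2,0): mult=-2, new row 2: (0, -4, 3, 3); set L[2][0]=-2
  eliminate (3,0): mult=3, new row 3: (0, 12, -9, -11); set L[3][0]=3
k=1: U[1][1]=-4
  eliminate (2,1): mult=1, new row 2: (0, 0, -1, 0); set L[2][1]=1
  eliminate (3,1): mult=-3, new row 3: (0, 0, 3, -2); set L[3][1]=-3
k=2: U[2][2]=-1
  eliminate (3,2): mult=-3, new row 3: (0, 0, 0, -2); set L[3][2]=-3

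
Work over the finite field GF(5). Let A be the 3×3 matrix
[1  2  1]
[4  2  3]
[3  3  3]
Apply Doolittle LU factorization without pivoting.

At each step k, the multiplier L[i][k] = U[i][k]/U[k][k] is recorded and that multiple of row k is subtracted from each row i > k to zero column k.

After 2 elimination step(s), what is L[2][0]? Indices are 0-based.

[col 0] pivot 1
  R1 -= 4*R0 → (0, 4, 4)  (L[1][0] := 4)
  R2 -= 3*R0 → (0, 2, 0)  (L[2][0] := 3)
[col 1] pivot 4
  R2 -= 3*R1 → (0, 0, 3)  (L[2][1] := 3)

L[2][0] = 3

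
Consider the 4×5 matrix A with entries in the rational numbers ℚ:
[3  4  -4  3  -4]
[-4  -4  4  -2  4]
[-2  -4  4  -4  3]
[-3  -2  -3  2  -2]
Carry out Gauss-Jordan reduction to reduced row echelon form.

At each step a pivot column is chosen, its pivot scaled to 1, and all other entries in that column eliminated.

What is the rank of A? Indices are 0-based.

rank = 4

step 1: normalize row 0 (÷3) = (1, 4/3, -4/3, 1, -4/3)
  row 1: subtract -4×row0 = (0, 4/3, -4/3, 2, -4/3)
  row 2: subtract -2×row0 = (0, -4/3, 4/3, -2, 1/3)
  row 3: subtract -3×row0 = (0, 2, -7, 5, -6)
step 2: normalize row 1 (÷4/3) = (0, 1, -1, 3/2, -1)
  row 0: subtract 4/3×row1 = (1, 0, 0, -1, 0)
  row 2: subtract -4/3×row1 = (0, 0, 0, 0, -1)
  row 3: subtract 2×row1 = (0, 0, -5, 2, -4)
step 3: exchange rows 2,3
step 3: normalize row 2 (÷-5) = (0, 0, 1, -2/5, 4/5)
  row 1: subtract -1×row2 = (0, 1, 0, 11/10, -1/5)
skip col 3 (zero from row 3)
step 4: normalize row 3 (÷-1) = (0, 0, 0, 0, 1)
  row 1: subtract -1/5×row3 = (0, 1, 0, 11/10, 0)
  row 2: subtract 4/5×row3 = (0, 0, 1, -2/5, 0)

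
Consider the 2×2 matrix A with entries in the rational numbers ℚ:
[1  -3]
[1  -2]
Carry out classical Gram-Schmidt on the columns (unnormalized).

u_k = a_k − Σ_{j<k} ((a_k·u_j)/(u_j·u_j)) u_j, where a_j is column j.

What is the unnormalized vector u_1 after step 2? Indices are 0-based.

u_1 = (-1/2, 1/2)

Step 1: u_0 = a_0 = (1, 1).
Step 2: u_1 = a_1 − (-5/2)·u_0 = (-1/2, 1/2).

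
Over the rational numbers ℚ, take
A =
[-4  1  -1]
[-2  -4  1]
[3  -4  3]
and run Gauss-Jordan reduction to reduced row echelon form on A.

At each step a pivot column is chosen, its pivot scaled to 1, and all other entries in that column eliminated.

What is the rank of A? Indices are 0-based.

rank = 3

pivot(0,0)=-4: scale R0 → (1, -1/4, 1/4)
  clear (1,0): R1 −= (-2)R0 → (0, -9/2, 3/2)
  clear (2,0): R2 −= (3)R0 → (0, -13/4, 9/4)
pivot(1,1)=-9/2: scale R1 → (0, 1, -1/3)
  clear (0,1): R0 −= (-1/4)R1 → (1, 0, 1/6)
  clear (2,1): R2 −= (-13/4)R1 → (0, 0, 7/6)
pivot(2,2)=7/6: scale R2 → (0, 0, 1)
  clear (0,2): R0 −= (1/6)R2 → (1, 0, 0)
  clear (1,2): R1 −= (-1/3)R2 → (0, 1, 0)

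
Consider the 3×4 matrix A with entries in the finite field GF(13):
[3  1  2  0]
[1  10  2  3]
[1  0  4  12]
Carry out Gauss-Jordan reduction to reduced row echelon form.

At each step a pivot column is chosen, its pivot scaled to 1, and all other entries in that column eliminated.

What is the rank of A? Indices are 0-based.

pivot(0,0)=3: scale R0 → (1, 9, 5, 0)
  clear (1,0): R1 −= (1)R0 → (0, 1, 10, 3)
  clear (2,0): R2 −= (1)R0 → (0, 4, 12, 12)
pivot(1,1)=1: scale R1 → (0, 1, 10, 3)
  clear (0,1): R0 −= (9)R1 → (1, 0, 6, 12)
  clear (2,1): R2 −= (4)R1 → (0, 0, 11, 0)
pivot(2,2)=11: scale R2 → (0, 0, 1, 0)
  clear (0,2): R0 −= (6)R2 → (1, 0, 0, 12)
  clear (1,2): R1 −= (10)R2 → (0, 1, 0, 3)

rank = 3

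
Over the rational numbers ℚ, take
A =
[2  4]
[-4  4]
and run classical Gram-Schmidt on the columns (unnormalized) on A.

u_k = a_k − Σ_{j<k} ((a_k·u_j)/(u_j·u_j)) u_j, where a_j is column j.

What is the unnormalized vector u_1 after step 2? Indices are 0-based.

u_1 = (24/5, 12/5)

Step 1: u_0 = a_0 = (2, -4).
Step 2: u_1 = a_1 − (-2/5)·u_0 = (24/5, 12/5).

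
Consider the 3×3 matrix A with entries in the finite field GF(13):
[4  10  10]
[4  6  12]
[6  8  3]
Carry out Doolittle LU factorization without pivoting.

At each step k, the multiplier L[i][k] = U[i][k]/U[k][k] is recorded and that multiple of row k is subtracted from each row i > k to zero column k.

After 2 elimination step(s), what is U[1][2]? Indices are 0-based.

U[1][2] = 2

[col 0] pivot 4
  R1 -= 1*R0 → (0, 9, 2)  (L[1][0] := 1)
  R2 -= 8*R0 → (0, 6, 1)  (L[2][0] := 8)
[col 1] pivot 9
  R2 -= 5*R1 → (0, 0, 4)  (L[2][1] := 5)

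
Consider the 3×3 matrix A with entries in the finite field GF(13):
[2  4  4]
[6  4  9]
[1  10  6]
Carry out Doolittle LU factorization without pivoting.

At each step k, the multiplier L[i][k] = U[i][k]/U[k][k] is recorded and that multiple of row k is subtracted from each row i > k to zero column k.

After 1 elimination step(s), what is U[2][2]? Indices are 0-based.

U[2][2] = 4

k=0: U[0][0]=2
  eliminate (1,0): mult=3, new row 1: (0, 5, 10); set L[1][0]=3
  eliminate (2,0): mult=7, new row 2: (0, 8, 4); set L[2][0]=7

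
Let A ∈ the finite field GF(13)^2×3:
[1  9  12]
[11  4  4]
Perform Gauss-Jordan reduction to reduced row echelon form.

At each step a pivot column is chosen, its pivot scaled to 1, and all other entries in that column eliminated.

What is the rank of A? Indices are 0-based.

step 1: normalize row 0 (÷1) = (1, 9, 12)
  row 1: subtract 11×row0 = (0, 9, 2)
step 2: normalize row 1 (÷9) = (0, 1, 6)
  row 0: subtract 9×row1 = (1, 0, 10)

rank = 2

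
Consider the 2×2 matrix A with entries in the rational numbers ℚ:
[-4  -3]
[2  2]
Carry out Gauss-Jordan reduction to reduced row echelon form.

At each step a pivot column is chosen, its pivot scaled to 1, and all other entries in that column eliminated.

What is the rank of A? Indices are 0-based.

[1] R0 /= -4  ⇒  (1, 3/4)
     R1 -= 2·R0  ⇒  (0, 1/2)
[2] R1 /= 1/2  ⇒  (0, 1)
     R0 -= 3/4·R1  ⇒  (1, 0)

rank = 2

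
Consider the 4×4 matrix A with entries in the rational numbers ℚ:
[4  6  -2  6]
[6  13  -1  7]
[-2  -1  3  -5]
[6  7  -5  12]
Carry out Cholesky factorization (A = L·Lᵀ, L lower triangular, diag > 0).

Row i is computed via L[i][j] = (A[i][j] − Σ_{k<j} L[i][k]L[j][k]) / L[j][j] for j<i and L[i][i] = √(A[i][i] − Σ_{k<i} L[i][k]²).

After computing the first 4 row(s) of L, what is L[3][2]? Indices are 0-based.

L[3][2] = -1

Step 1: L[0][0] = √(4) = 2.
  L[1][0] = (6) / L[0][0] = 3.
Step 2: L[1][1] = √(4) = 2.
  L[2][0] = (-2) / L[0][0] = -1.
  L[2][1] = (2) / L[1][1] = 1.
Step 3: L[2][2] = √(1) = 1.
  L[3][0] = (6) / L[0][0] = 3.
  L[3][1] = (-2) / L[1][1] = -1.
  L[3][2] = (-1) / L[2][2] = -1.
Step 4: L[3][3] = √(1) = 1.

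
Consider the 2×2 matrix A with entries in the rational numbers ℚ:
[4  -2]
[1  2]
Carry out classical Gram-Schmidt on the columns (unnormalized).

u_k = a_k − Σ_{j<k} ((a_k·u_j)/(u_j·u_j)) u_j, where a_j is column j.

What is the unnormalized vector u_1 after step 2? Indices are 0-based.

u_1 = (-10/17, 40/17)

Step 1: u_0 = a_0 = (4, 1).
Step 2: u_1 = a_1 − (-6/17)·u_0 = (-10/17, 40/17).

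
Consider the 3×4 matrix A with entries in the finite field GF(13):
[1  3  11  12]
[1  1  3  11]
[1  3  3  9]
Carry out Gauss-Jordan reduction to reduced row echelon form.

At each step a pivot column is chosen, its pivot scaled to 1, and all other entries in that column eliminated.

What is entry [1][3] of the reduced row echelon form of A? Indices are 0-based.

M[1][3] = 12

pivot(0,0)=1: scale R0 → (1, 3, 11, 12)
  clear (1,0): R1 −= (1)R0 → (0, 11, 5, 12)
  clear (2,0): R2 −= (1)R0 → (0, 0, 5, 10)
pivot(1,1)=11: scale R1 → (0, 1, 4, 7)
  clear (0,1): R0 −= (3)R1 → (1, 0, 12, 4)
pivot(2,2)=5: scale R2 → (0, 0, 1, 2)
  clear (0,2): R0 −= (12)R2 → (1, 0, 0, 6)
  clear (1,2): R1 −= (4)R2 → (0, 1, 0, 12)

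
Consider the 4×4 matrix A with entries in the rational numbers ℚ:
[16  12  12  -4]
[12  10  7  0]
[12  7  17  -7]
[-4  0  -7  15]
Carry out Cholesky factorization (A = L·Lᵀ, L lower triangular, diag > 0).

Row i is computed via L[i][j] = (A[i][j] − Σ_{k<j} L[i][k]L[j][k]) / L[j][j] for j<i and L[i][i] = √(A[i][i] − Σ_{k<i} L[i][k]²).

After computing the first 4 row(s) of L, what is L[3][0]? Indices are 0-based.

Step 1: L[0][0] = √(16) = 4.
  L[1][0] = (12) / L[0][0] = 3.
Step 2: L[1][1] = √(1) = 1.
  L[2][0] = (12) / L[0][0] = 3.
  L[2][1] = (-2) / L[1][1] = -2.
Step 3: L[2][2] = √(4) = 2.
  L[3][0] = (-4) / L[0][0] = -1.
  L[3][1] = (3) / L[1][1] = 3.
  L[3][2] = (2) / L[2][2] = 1.
Step 4: L[3][3] = √(4) = 2.

L[3][0] = -1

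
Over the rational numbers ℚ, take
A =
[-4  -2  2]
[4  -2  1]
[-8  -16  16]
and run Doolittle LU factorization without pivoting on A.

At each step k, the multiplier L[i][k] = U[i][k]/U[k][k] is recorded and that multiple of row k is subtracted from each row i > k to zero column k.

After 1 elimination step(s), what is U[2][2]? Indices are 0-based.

U[2][2] = 12

k=0: U[0][0]=-4
  eliminate (1,0): mult=-1, new row 1: (0, -4, 3); set L[1][0]=-1
  eliminate (2,0): mult=2, new row 2: (0, -12, 12); set L[2][0]=2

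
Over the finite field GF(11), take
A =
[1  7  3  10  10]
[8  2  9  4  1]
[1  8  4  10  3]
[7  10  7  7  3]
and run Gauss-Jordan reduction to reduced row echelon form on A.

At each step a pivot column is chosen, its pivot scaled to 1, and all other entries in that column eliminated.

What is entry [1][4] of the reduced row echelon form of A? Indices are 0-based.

M[1][4] = 6

step 1: normalize row 0 (÷1) = (1, 7, 3, 10, 10)
  row 1: subtract 8×row0 = (0, 1, 7, 1, 9)
  row 2: subtract 1×row0 = (0, 1, 1, 0, 4)
  row 3: subtract 7×row0 = (0, 5, 8, 3, 10)
step 2: normalize row 1 (÷1) = (0, 1, 7, 1, 9)
  row 0: subtract 7×row1 = (1, 0, 9, 3, 2)
  row 2: subtract 1×row1 = (0, 0, 5, 10, 6)
  row 3: subtract 5×row1 = (0, 0, 6, 9, 9)
step 3: normalize row 2 (÷5) = (0, 0, 1, 2, 10)
  row 0: subtract 9×row2 = (1, 0, 0, 7, 0)
  row 1: subtract 7×row2 = (0, 1, 0, 9, 5)
  row 3: subtract 6×row2 = (0, 0, 0, 8, 4)
step 4: normalize row 3 (÷8) = (0, 0, 0, 1, 6)
  row 0: subtract 7×row3 = (1, 0, 0, 0, 2)
  row 1: subtract 9×row3 = (0, 1, 0, 0, 6)
  row 2: subtract 2×row3 = (0, 0, 1, 0, 9)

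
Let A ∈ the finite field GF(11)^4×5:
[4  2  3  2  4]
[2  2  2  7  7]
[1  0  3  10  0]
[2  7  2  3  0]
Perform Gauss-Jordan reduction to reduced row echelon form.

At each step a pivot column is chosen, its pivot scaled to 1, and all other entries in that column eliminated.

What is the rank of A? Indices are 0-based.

rank = 4

[1] R0 /= 4  ⇒  (1, 6, 9, 6, 1)
     R1 -= 2·R0  ⇒  (0, 1, 6, 6, 5)
     R2 -= 1·R0  ⇒  (0, 5, 5, 4, 10)
     R3 -= 2·R0  ⇒  (0, 6, 6, 2, 9)
[2] R1 /= 1  ⇒  (0, 1, 6, 6, 5)
     R0 -= 6·R1  ⇒  (1, 0, 6, 3, 4)
     R2 -= 5·R1  ⇒  (0, 0, 8, 7, 7)
     R3 -= 6·R1  ⇒  (0, 0, 3, 10, 1)
[3] R2 /= 8  ⇒  (0, 0, 1, 5, 5)
     R0 -= 6·R2  ⇒  (1, 0, 0, 6, 7)
     R1 -= 6·R2  ⇒  (0, 1, 0, 9, 8)
     R3 -= 3·R2  ⇒  (0, 0, 0, 6, 8)
[4] R3 /= 6  ⇒  (0, 0, 0, 1, 5)
     R0 -= 6·R3  ⇒  (1, 0, 0, 0, 10)
     R1 -= 9·R3  ⇒  (0, 1, 0, 0, 7)
     R2 -= 5·R3  ⇒  (0, 0, 1, 0, 2)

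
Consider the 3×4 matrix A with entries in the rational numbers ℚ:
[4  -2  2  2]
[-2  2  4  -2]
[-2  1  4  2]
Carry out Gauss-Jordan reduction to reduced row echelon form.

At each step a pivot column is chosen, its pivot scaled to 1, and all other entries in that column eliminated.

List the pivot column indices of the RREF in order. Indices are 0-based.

pivot columns: 0, 1, 2

pivot(0,0)=4: scale R0 → (1, -1/2, 1/2, 1/2)
  clear (1,0): R1 −= (-2)R0 → (0, 1, 5, -1)
  clear (2,0): R2 −= (-2)R0 → (0, 0, 5, 3)
pivot(1,1)=1: scale R1 → (0, 1, 5, -1)
  clear (0,1): R0 −= (-1/2)R1 → (1, 0, 3, 0)
pivot(2,2)=5: scale R2 → (0, 0, 1, 3/5)
  clear (0,2): R0 −= (3)R2 → (1, 0, 0, -9/5)
  clear (1,2): R1 −= (5)R2 → (0, 1, 0, -4)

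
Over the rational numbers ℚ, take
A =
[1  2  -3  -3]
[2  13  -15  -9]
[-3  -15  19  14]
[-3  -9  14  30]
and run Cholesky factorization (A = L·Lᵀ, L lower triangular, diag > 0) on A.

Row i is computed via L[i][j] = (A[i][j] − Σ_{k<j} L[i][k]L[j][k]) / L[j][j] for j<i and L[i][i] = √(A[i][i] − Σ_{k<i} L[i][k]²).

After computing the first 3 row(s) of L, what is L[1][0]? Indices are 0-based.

L[1][0] = 2

Step 1: L[0][0] = √(1) = 1.
  L[1][0] = (2) / L[0][0] = 2.
Step 2: L[1][1] = √(9) = 3.
  L[2][0] = (-3) / L[0][0] = -3.
  L[2][1] = (-9) / L[1][1] = -3.
Step 3: L[2][2] = √(1) = 1.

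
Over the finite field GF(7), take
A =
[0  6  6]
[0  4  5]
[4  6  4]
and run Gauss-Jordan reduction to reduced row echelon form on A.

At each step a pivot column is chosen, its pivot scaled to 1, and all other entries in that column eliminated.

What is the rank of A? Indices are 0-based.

rank = 3

pivot(0,0): swap R0↔R2
pivot(0,0)=4: scale R0 → (1, 5, 1)
pivot(1,1)=4: scale R1 → (0, 1, 3)
  clear (0,1): R0 −= (5)R1 → (1, 0, 0)
  clear (2,1): R2 −= (6)R1 → (0, 0, 2)
pivot(2,2)=2: scale R2 → (0, 0, 1)
  clear (1,2): R1 −= (3)R2 → (0, 1, 0)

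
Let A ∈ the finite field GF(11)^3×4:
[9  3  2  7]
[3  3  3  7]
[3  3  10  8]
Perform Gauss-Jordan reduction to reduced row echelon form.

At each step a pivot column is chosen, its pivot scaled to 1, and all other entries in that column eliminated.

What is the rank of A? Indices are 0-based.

[1] R0 /= 9  ⇒  (1, 4, 10, 2)
     R1 -= 3·R0  ⇒  (0, 2, 6, 1)
     R2 -= 3·R0  ⇒  (0, 2, 2, 2)
[2] R1 /= 2  ⇒  (0, 1, 3, 6)
     R0 -= 4·R1  ⇒  (1, 0, 9, 0)
     R2 -= 2·R1  ⇒  (0, 0, 7, 1)
[3] R2 /= 7  ⇒  (0, 0, 1, 8)
     R0 -= 9·R2  ⇒  (1, 0, 0, 5)
     R1 -= 3·R2  ⇒  (0, 1, 0, 4)

rank = 3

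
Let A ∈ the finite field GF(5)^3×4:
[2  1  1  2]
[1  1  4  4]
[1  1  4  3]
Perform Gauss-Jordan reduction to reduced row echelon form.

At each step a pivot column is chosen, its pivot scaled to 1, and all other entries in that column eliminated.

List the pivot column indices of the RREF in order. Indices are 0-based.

pivot columns: 0, 1, 3

[1] R0 /= 2  ⇒  (1, 3, 3, 1)
     R1 -= 1·R0  ⇒  (0, 3, 1, 3)
     R2 -= 1·R0  ⇒  (0, 3, 1, 2)
[2] R1 /= 3  ⇒  (0, 1, 2, 1)
     R0 -= 3·R1  ⇒  (1, 0, 2, 3)
     R2 -= 3·R1  ⇒  (0, 0, 0, 4)
column 2 empty below row 2
[3] R2 /= 4  ⇒  (0, 0, 0, 1)
     R0 -= 3·R2  ⇒  (1, 0, 2, 0)
     R1 -= 1·R2  ⇒  (0, 1, 2, 0)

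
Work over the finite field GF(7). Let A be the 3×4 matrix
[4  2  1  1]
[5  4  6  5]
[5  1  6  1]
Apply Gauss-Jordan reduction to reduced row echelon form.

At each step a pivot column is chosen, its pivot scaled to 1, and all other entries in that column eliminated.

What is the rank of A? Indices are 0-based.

step 1: normalize row 0 (÷4) = (1, 4, 2, 2)
  row 1: subtract 5×row0 = (0, 5, 3, 2)
  row 2: subtract 5×row0 = (0, 2, 3, 5)
step 2: normalize row 1 (÷5) = (0, 1, 2, 6)
  row 0: subtract 4×row1 = (1, 0, 1, 6)
  row 2: subtract 2×row1 = (0, 0, 6, 0)
step 3: normalize row 2 (÷6) = (0, 0, 1, 0)
  row 0: subtract 1×row2 = (1, 0, 0, 6)
  row 1: subtract 2×row2 = (0, 1, 0, 6)

rank = 3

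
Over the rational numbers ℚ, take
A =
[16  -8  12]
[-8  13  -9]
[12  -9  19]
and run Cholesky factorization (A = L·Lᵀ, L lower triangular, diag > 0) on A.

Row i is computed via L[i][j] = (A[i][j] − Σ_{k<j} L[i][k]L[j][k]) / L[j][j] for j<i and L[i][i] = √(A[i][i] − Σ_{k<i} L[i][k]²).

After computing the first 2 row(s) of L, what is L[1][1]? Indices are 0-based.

Step 1: L[0][0] = √(16) = 4.
  L[1][0] = (-8) / L[0][0] = -2.
Step 2: L[1][1] = √(9) = 3.

L[1][1] = 3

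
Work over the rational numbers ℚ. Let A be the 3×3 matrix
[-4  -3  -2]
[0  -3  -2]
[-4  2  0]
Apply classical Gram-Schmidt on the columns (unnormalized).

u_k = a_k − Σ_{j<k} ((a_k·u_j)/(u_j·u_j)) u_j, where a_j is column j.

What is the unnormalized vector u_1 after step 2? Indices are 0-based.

Step 1: u_0 = a_0 = (-4, 0, -4).
Step 2: u_1 = a_1 − (1/8)·u_0 = (-5/2, -3, 5/2).

u_1 = (-5/2, -3, 5/2)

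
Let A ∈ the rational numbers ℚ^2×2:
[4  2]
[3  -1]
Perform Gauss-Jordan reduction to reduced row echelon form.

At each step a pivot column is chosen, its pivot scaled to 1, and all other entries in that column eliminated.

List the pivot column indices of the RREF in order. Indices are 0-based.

pivot columns: 0, 1

step 1: normalize row 0 (÷4) = (1, 1/2)
  row 1: subtract 3×row0 = (0, -5/2)
step 2: normalize row 1 (÷-5/2) = (0, 1)
  row 0: subtract 1/2×row1 = (1, 0)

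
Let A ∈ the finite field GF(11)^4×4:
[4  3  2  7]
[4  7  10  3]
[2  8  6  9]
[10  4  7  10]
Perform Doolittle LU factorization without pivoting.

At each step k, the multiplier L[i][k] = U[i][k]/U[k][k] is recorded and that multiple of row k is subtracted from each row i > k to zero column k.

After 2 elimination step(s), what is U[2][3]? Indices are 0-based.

U[2][3] = 1

[col 0] pivot 4
  R1 -= 1*R0 → (0, 4, 8, 7)  (L[1][0] := 1)
  R2 -= 6*R0 → (0, 1, 5, 0)  (L[2][0] := 6)
  R3 -= 8*R0 → (0, 2, 2, 9)  (L[3][0] := 8)
[col 1] pivot 4
  R2 -= 3*R1 → (0, 0, 3, 1)  (L[2][1] := 3)
  R3 -= 6*R1 → (0, 0, 9, 0)  (L[3][1] := 6)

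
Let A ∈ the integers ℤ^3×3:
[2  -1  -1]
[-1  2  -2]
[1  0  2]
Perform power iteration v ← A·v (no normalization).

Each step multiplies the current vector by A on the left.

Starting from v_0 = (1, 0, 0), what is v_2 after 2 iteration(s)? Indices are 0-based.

v_2 = (4, -6, 4)

v_0 = (1, 0, 0).
v_1 = A·v_0 = (2, -1, 1).
v_2 = A·v_1 = (4, -6, 4).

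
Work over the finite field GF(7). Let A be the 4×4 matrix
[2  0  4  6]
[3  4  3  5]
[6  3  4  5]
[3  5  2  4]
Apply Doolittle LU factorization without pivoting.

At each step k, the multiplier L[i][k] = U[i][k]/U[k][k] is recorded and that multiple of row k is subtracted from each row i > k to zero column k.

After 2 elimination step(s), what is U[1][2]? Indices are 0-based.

U[1][2] = 4

[col 0] pivot 2
  R1 -= 5*R0 → (0, 4, 4, 3)  (L[1][0] := 5)
  R2 -= 3*R0 → (0, 3, 6, 1)  (L[2][0] := 3)
  R3 -= 5*R0 → (0, 5, 3, 2)  (L[3][0] := 5)
[col 1] pivot 4
  R2 -= 6*R1 → (0, 0, 3, 4)  (L[2][1] := 6)
  R3 -= 3*R1 → (0, 0, 5, 0)  (L[3][1] := 3)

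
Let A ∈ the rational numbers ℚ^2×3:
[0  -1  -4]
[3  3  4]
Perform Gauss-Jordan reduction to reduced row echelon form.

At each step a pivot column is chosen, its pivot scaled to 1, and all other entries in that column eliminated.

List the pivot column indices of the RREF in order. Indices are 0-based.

pivot(0,0): swap R0↔R1
pivot(0,0)=3: scale R0 → (1, 1, 4/3)
pivot(1,1)=-1: scale R1 → (0, 1, 4)
  clear (0,1): R0 −= (1)R1 → (1, 0, -8/3)

pivot columns: 0, 1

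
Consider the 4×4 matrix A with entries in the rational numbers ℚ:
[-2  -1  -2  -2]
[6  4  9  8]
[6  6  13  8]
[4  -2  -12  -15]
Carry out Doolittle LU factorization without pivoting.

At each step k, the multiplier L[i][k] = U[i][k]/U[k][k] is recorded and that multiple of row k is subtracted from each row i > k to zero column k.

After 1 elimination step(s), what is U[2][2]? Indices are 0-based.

U[2][2] = 7

[col 0] pivot -2
  R1 -= -3*R0 → (0, 1, 3, 2)  (L[1][0] := -3)
  R2 -= -3*R0 → (0, 3, 7, 2)  (L[2][0] := -3)
  R3 -= -2*R0 → (0, -4, -16, -19)  (L[3][0] := -2)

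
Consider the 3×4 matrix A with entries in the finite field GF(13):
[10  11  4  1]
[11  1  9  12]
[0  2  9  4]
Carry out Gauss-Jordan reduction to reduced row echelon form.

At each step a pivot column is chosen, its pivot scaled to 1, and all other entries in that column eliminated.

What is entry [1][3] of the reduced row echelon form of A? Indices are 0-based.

M[1][3] = 4

pivot(0,0)=10: scale R0 → (1, 5, 3, 4)
  clear (1,0): R1 −= (11)R0 → (0, 11, 2, 7)
pivot(1,1)=11: scale R1 → (0, 1, 12, 3)
  clear (0,1): R0 −= (5)R1 → (1, 0, 8, 2)
  clear (2,1): R2 −= (2)R1 → (0, 0, 11, 11)
pivot(2,2)=11: scale R2 → (0, 0, 1, 1)
  clear (0,2): R0 −= (8)R2 → (1, 0, 0, 7)
  clear (1,2): R1 −= (12)R2 → (0, 1, 0, 4)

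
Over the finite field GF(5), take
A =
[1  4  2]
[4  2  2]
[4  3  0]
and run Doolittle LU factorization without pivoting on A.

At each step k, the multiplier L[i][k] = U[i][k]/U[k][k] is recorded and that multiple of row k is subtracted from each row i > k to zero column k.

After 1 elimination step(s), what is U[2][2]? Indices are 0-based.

[col 0] pivot 1
  R1 -= 4*R0 → (0, 1, 4)  (L[1][0] := 4)
  R2 -= 4*R0 → (0, 2, 2)  (L[2][0] := 4)

U[2][2] = 2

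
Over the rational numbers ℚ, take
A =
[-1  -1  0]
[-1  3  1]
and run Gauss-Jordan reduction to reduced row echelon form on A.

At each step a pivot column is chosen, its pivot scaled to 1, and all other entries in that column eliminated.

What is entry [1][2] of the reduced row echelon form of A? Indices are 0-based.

M[1][2] = 1/4

step 1: normalize row 0 (÷-1) = (1, 1, 0)
  row 1: subtract -1×row0 = (0, 4, 1)
step 2: normalize row 1 (÷4) = (0, 1, 1/4)
  row 0: subtract 1×row1 = (1, 0, -1/4)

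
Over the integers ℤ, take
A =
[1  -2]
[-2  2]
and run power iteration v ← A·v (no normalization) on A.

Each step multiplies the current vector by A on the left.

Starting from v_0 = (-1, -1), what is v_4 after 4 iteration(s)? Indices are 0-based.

v_0 = (-1, -1).
v_1 = A·v_0 = (1, 0).
v_2 = A·v_1 = (1, -2).
v_3 = A·v_2 = (5, -6).
v_4 = A·v_3 = (17, -22).

v_4 = (17, -22)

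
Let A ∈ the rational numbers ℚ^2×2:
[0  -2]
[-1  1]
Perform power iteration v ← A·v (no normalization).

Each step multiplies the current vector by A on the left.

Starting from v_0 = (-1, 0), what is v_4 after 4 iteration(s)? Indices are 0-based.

v_4 = (-6, 5)

v_0 = (-1, 0).
v_1 = A·v_0 = (0, 1).
v_2 = A·v_1 = (-2, 1).
v_3 = A·v_2 = (-2, 3).
v_4 = A·v_3 = (-6, 5).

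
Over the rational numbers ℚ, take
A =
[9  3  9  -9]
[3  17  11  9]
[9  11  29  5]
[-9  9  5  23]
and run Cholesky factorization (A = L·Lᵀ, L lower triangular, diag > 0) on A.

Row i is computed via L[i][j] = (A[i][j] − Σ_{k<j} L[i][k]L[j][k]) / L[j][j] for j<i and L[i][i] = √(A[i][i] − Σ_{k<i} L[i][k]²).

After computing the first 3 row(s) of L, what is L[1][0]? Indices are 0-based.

Step 1: L[0][0] = √(9) = 3.
  L[1][0] = (3) / L[0][0] = 1.
Step 2: L[1][1] = √(16) = 4.
  L[2][0] = (9) / L[0][0] = 3.
  L[2][1] = (8) / L[1][1] = 2.
Step 3: L[2][2] = √(16) = 4.

L[1][0] = 1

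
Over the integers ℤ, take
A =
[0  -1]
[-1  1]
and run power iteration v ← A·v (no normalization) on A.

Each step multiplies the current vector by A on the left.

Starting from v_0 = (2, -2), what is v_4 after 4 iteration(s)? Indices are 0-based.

v_4 = (10, -16)

v_0 = (2, -2).
v_1 = A·v_0 = (2, -4).
v_2 = A·v_1 = (4, -6).
v_3 = A·v_2 = (6, -10).
v_4 = A·v_3 = (10, -16).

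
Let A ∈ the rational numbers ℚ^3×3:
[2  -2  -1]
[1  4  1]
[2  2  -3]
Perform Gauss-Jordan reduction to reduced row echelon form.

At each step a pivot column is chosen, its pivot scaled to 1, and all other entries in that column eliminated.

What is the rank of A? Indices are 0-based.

pivot(0,0)=2: scale R0 → (1, -1, -1/2)
  clear (1,0): R1 −= (1)R0 → (0, 5, 3/2)
  clear (2,0): R2 −= (2)R0 → (0, 4, -2)
pivot(1,1)=5: scale R1 → (0, 1, 3/10)
  clear (0,1): R0 −= (-1)R1 → (1, 0, -1/5)
  clear (2,1): R2 −= (4)R1 → (0, 0, -16/5)
pivot(2,2)=-16/5: scale R2 → (0, 0, 1)
  clear (0,2): R0 −= (-1/5)R2 → (1, 0, 0)
  clear (1,2): R1 −= (3/10)R2 → (0, 1, 0)

rank = 3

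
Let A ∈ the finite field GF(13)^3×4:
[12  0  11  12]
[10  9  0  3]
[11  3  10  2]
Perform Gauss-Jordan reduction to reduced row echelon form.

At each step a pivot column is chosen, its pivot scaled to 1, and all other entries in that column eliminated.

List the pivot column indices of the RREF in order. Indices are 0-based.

pivot columns: 0, 1, 2

[1] R0 /= 12  ⇒  (1, 0, 2, 1)
     R1 -= 10·R0  ⇒  (0, 9, 6, 6)
     R2 -= 11·R0  ⇒  (0, 3, 1, 4)
[2] R1 /= 9  ⇒  (0, 1, 5, 5)
     R2 -= 3·R1  ⇒  (0, 0, 12, 2)
[3] R2 /= 12  ⇒  (0, 0, 1, 11)
     R0 -= 2·R2  ⇒  (1, 0, 0, 5)
     R1 -= 5·R2  ⇒  (0, 1, 0, 2)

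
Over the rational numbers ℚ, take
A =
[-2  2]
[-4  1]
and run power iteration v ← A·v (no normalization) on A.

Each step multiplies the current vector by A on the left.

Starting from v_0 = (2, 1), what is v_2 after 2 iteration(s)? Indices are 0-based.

v_2 = (-10, 1)

v_0 = (2, 1).
v_1 = A·v_0 = (-2, -7).
v_2 = A·v_1 = (-10, 1).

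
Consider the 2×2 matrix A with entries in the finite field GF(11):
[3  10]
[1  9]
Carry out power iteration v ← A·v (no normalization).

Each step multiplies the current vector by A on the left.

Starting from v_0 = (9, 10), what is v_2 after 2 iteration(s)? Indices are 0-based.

v_2 = (7, 6)

v_0 = (9, 10).
v_1 = A·v_0 = (6, 0).
v_2 = A·v_1 = (7, 6).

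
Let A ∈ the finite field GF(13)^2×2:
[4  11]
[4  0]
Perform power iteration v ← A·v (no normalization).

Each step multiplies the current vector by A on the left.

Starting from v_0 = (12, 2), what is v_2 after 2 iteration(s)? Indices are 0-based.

v_0 = (12, 2).
v_1 = A·v_0 = (5, 9).
v_2 = A·v_1 = (2, 7).

v_2 = (2, 7)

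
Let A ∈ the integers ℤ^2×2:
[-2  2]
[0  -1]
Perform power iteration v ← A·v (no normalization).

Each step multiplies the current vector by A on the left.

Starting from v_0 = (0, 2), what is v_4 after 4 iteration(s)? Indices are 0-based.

v_4 = (-60, 2)

v_0 = (0, 2).
v_1 = A·v_0 = (4, -2).
v_2 = A·v_1 = (-12, 2).
v_3 = A·v_2 = (28, -2).
v_4 = A·v_3 = (-60, 2).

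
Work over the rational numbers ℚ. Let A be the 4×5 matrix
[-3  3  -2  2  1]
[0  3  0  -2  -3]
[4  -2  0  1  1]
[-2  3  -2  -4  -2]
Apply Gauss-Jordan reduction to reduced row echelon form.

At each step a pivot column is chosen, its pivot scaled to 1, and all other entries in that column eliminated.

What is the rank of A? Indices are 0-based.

step 1: normalize row 0 (÷-3) = (1, -1, 2/3, -2/3, -1/3)
  row 2: subtract 4×row0 = (0, 2, -8/3, 11/3, 7/3)
  row 3: subtract -2×row0 = (0, 1, -2/3, -16/3, -8/3)
step 2: normalize row 1 (÷3) = (0, 1, 0, -2/3, -1)
  row 0: subtract -1×row1 = (1, 0, 2/3, -4/3, -4/3)
  row 2: subtract 2×row1 = (0, 0, -8/3, 5, 13/3)
  row 3: subtract 1×row1 = (0, 0, -2/3, -14/3, -5/3)
step 3: normalize row 2 (÷-8/3) = (0, 0, 1, -15/8, -13/8)
  row 0: subtract 2/3×row2 = (1, 0, 0, -1/12, -1/4)
  row 3: subtract -2/3×row2 = (0, 0, 0, -71/12, -11/4)
step 4: normalize row 3 (÷-71/12) = (0, 0, 0, 1, 33/71)
  row 0: subtract -1/12×row3 = (1, 0, 0, 0, -15/71)
  row 1: subtract -2/3×row3 = (0, 1, 0, 0, -49/71)
  row 2: subtract -15/8×row3 = (0, 0, 1, 0, -107/142)

rank = 4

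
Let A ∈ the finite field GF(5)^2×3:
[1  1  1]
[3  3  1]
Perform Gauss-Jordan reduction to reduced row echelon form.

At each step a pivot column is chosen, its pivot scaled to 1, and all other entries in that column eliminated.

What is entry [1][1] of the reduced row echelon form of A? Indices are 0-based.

M[1][1] = 0

step 1: normalize row 0 (÷1) = (1, 1, 1)
  row 1: subtract 3×row0 = (0, 0, 3)
skip col 1 (zero from row 1)
step 2: normalize row 1 (÷3) = (0, 0, 1)
  row 0: subtract 1×row1 = (1, 1, 0)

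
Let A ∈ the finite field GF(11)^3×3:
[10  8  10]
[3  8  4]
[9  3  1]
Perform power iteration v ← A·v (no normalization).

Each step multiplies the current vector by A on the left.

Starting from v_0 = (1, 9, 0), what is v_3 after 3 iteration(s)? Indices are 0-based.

v_0 = (1, 9, 0).
v_1 = A·v_0 = (5, 9, 3).
v_2 = A·v_1 = (9, 0, 9).
v_3 = A·v_2 = (4, 8, 2).

v_3 = (4, 8, 2)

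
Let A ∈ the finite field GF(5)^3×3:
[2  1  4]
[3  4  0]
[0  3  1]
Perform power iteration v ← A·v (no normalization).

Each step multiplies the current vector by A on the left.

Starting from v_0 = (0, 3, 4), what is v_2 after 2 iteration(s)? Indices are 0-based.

v_0 = (0, 3, 4).
v_1 = A·v_0 = (4, 2, 3).
v_2 = A·v_1 = (2, 0, 4).

v_2 = (2, 0, 4)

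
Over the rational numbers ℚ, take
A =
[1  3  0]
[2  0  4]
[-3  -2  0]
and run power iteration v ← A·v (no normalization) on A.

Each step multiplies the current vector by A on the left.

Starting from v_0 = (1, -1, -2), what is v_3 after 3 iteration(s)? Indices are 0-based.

v_3 = (-44, 32, 76)

v_0 = (1, -1, -2).
v_1 = A·v_0 = (-2, -6, -1).
v_2 = A·v_1 = (-20, -8, 18).
v_3 = A·v_2 = (-44, 32, 76).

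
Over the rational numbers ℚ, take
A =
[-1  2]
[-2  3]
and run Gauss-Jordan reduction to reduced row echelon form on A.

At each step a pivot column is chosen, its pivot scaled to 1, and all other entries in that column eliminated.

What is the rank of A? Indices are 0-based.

rank = 2

pivot(0,0)=-1: scale R0 → (1, -2)
  clear (1,0): R1 −= (-2)R0 → (0, -1)
pivot(1,1)=-1: scale R1 → (0, 1)
  clear (0,1): R0 −= (-2)R1 → (1, 0)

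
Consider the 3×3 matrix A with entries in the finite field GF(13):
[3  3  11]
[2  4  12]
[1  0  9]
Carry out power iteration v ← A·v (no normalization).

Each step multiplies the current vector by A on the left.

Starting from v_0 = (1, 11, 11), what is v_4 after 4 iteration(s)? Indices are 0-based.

v_4 = (7, 11, 1)

v_0 = (1, 11, 11).
v_1 = A·v_0 = (1, 9, 9).
v_2 = A·v_1 = (12, 3, 4).
v_3 = A·v_2 = (11, 6, 9).
v_4 = A·v_3 = (7, 11, 1).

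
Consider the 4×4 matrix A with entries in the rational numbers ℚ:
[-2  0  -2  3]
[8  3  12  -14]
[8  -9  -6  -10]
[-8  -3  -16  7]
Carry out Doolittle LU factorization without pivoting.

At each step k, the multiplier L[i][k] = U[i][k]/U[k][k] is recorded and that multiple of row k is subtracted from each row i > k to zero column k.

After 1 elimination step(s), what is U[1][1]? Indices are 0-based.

k=0: U[0][0]=-2
  eliminate (1,0): mult=-4, new row 1: (0, 3, 4, -2); set L[1][0]=-4
  eliminate (2,0): mult=-4, new row 2: (0, -9, -14, 2); set L[2][0]=-4
  eliminate (3,0): mult=4, new row 3: (0, -3, -8, -5); set L[3][0]=4

U[1][1] = 3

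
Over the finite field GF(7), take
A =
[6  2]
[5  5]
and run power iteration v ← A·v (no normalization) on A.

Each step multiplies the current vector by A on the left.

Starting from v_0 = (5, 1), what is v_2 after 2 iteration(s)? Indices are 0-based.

v_2 = (0, 2)

v_0 = (5, 1).
v_1 = A·v_0 = (4, 2).
v_2 = A·v_1 = (0, 2).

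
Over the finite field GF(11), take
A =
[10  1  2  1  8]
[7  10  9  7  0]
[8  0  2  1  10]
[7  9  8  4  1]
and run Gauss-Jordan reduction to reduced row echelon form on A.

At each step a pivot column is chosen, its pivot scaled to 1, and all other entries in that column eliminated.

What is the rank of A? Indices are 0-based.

[1] R0 /= 10  ⇒  (1, 10, 9, 10, 3)
     R1 -= 7·R0  ⇒  (0, 6, 1, 3, 1)
     R2 -= 8·R0  ⇒  (0, 8, 7, 9, 8)
     R3 -= 7·R0  ⇒  (0, 5, 0, 0, 2)
[2] R1 /= 6  ⇒  (0, 1, 2, 6, 2)
     R0 -= 10·R1  ⇒  (1, 0, 0, 5, 5)
     R2 -= 8·R1  ⇒  (0, 0, 2, 5, 3)
     R3 -= 5·R1  ⇒  (0, 0, 1, 3, 3)
[3] R2 /= 2  ⇒  (0, 0, 1, 8, 7)
     R1 -= 2·R2  ⇒  (0, 1, 0, 1, 10)
     R3 -= 1·R2  ⇒  (0, 0, 0, 6, 7)
[4] R3 /= 6  ⇒  (0, 0, 0, 1, 3)
     R0 -= 5·R3  ⇒  (1, 0, 0, 0, 1)
     R1 -= 1·R3  ⇒  (0, 1, 0, 0, 7)
     R2 -= 8·R3  ⇒  (0, 0, 1, 0, 5)

rank = 4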